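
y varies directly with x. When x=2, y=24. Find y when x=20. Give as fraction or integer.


Direct proportion: y = kx
Find k: k = 24/2 = 12
Compute y at x=20: y = 12 * 20
y = 240

240


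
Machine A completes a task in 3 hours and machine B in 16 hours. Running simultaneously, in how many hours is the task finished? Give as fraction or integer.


Rate of A = 1/3 job per hour
Rate of B = 1/16 job per hour
Combined rate = 1/3 + 1/16
Find common denominator: (16 + 3)/(3*16) = 19/48
Combined rate = 19/48 job per hour
Time together = 1 / (19/48) = 48/19 hours

48/19


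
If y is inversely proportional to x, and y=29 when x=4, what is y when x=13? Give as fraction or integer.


Inverse proportion: y = k/x
Find k: k = 4 * 29 = 116
Compute y at x=13: y = 116/13
y = 116/13

116/13


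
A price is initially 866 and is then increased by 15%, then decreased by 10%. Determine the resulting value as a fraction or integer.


Start: 866
Step 1: increase by 15% => multiply by 115/100
  866 * 115/100 = 9959/10
Step 2: decrease by 10% => multiply by 90/100
  9959/10 * 90/100 = 89631/100
Final value = 89631/100

89631/100


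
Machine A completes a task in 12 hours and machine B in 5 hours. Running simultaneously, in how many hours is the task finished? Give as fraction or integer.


Rate of A = 1/12 job per hour
Rate of B = 1/5 job per hour
Combined rate = 1/12 + 1/5
Find common denominator: (5 + 12)/(12*5) = 17/60
Combined rate = 17/60 job per hour
Time together = 1 / (17/60) = 60/17 hours

60/17


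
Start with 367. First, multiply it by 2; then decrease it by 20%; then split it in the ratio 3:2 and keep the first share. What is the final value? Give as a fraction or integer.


Start with 367.
Step 1: Multiply by 2: 367 * 2 = 734
Step 2: Decrease by 20%: 734 * 80/100 = 2936/5
Step 3: Split 3:2, first share = 2936/5 * 3/5 = 8808/25
Final result = 8808/25

8808/25


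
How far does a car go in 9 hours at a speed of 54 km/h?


Using distance = speed * time
Speed = 54 km/h
Time = 9 hours
Distance = 54 * 9
= 486 km

486


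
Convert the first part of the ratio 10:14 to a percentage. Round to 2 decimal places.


Total parts = 10 + 14 = 24
First part fraction = 10/24
Percentage = (10/24) * 100
= 0.416667 * 100
= 41.67%

41.67


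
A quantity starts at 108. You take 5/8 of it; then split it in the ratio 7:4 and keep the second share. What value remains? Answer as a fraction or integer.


Start with 108.
Step 1: Take 5/8: 108 * 5/8 = 135/2
Step 2: Split 7:4, second share = 135/2 * 4/11 = 270/11
Final result = 270/11

270/11


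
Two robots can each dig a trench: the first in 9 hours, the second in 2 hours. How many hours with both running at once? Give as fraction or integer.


Rate of A = 1/9 job per hour
Rate of B = 1/2 job per hour
Combined rate = 1/9 + 1/2
Find common denominator: (2 + 9)/(9*2) = 11/18
Combined rate = 11/18 job per hour
Time together = 1 / (11/18) = 18/11 hours

18/11


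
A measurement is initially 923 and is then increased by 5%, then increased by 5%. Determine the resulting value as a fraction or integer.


Start: 923
Step 1: increase by 5% => multiply by 105/100
  923 * 105/100 = 19383/20
Step 2: increase by 5% => multiply by 105/100
  19383/20 * 105/100 = 407043/400
Final value = 407043/400

407043/400


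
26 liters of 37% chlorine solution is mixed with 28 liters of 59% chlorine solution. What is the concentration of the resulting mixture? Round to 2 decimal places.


Solute in mixture 1 = 37% of 26 L = 26*37/100 = 481/50 L
Solute in mixture 2 = 59% of 28 L = 28*59/100 = 413/25 L
Total solute = 481/50 + 413/25 = 1307/50 L
Total volume = 26 + 28 = 54 L
Final concentration = 1307/50/54 * 100 = 48.41%

48.41


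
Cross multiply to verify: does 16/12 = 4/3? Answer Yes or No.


Cross multiply to check 16/12 = 4/3
Left cross product: 16 * 3 = 48
Right cross product: 12 * 4 = 48
48 = 48
Equal, so proportions match => Yes

Yes


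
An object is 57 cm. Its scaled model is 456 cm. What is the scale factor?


Original length = 57 cm
Scaled length = 456 cm
Scale factor = 456 / 57
= 8

8


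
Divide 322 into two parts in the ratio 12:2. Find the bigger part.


Total parts = 12 + 2 = 14
Value per part = 322 / 14 = 23
First share = 12 * 23 = 276
Second share = 2 * 23 = 46
Larger share = 276

276


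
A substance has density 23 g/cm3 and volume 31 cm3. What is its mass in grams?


Using mass = density * volume
Density = 23 g/cm3
Volume = 31 cm3
Mass = 23 * 31
= 713 g

713


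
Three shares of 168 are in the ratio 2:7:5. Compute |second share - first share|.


Total parts = 2 + 7 + 5 = 14
Value per part = 168 / 14 = 12
Shares: 2*12=24, 7*12=84, 5*12=60
Second share = 84, first share = 24
Difference = |84 - 24| = 60

60


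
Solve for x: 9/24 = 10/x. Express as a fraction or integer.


Setting up: 9/24 = 10/x
Cross multiply: 9 * x = 24 * 10
9x = 240
x = 240/9
x = 80/3

80/3


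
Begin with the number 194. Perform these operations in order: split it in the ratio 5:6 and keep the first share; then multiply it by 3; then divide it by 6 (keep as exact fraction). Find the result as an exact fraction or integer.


Start with 194.
Step 1: Split 5:6, first share = 194 * 5/11 = 970/11
Step 2: Multiply by 3: 970/11 * 3 = 2910/11
Step 3: Divide by 6: 2910/11 / 6 = 485/11
Final result = 485/11

485/11


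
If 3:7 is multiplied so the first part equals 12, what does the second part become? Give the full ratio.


Original ratio: 3:7
First term target: 12
Scale factor = 12 / 3 = 4
Multiply second term: 7 * 4 = 28
Equivalent ratio = 12:28

12:28


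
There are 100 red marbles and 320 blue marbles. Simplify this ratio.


Find GCD(100, 320)
GCD = 20
Divide both by 20: 100/20 = 5, 320/20 = 16
Simplified ratio = 5:16

5:16


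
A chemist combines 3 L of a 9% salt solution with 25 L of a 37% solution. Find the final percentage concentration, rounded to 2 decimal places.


Solute in mixture 1 = 9% of 3 L = 3*9/100 = 27/100 L
Solute in mixture 2 = 37% of 25 L = 25*37/100 = 37/4 L
Total solute = 27/100 + 37/4 = 238/25 L
Total volume = 3 + 25 = 28 L
Final concentration = 238/25/28 * 100 = 34.00%

34.00


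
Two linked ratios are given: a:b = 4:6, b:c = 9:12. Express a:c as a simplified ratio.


Given a:b = 4:6 and b:c = 9:12
Make b consistent. Multiply first ratio by 9: a:b = 36:54
Multiply second ratio by 6: b:c = 54:72
Now b = 54 in both, so a:b:c = 36:54:72
Therefore a:c = 36:72
Simplify by GCD: a:c = 1:2

1:2


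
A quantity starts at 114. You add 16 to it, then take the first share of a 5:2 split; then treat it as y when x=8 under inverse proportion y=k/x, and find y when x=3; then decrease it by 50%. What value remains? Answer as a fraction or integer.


Start with 114.
Step 1: Add 16: 114+16=130; split 5:2 first = 130*5/7 = 650/7
Step 2: Inverse prop: k = (650/7)*8; new y = k/3 = 650/7*8/3 = 5200/21
Step 3: Decrease by 50%: 5200/21 * 50/100 = 2600/21
Final result = 2600/21

2600/21


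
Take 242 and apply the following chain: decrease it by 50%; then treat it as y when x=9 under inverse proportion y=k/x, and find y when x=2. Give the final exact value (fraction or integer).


Start with 242.
Step 1: Decrease by 50%: 242 * 50/100 = 121
Step 2: Inverse prop: k = (121)*9; new y = k/2 = 121*9/2 = 1089/2
Final result = 1089/2

1089/2


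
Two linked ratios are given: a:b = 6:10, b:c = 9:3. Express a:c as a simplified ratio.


Given a:b = 6:10 and b:c = 9:3
Make b consistent. Multiply first ratio by 9: a:b = 54:90
Multiply second ratio by 10: b:c = 90:30
Now b = 90 in both, so a:b:c = 54:90:30
Therefore a:c = 54:30
Simplify by GCD: a:c = 9:5

9:5


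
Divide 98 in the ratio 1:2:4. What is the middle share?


Ratio = 1:2:4
Total parts = 1 + 2 + 4 = 7
Value per part = 98 / 7 = 14
First share = 1 * 14 = 14
Middle share = 2 * 14 = 28
Third share = 4 * 14 = 56

28


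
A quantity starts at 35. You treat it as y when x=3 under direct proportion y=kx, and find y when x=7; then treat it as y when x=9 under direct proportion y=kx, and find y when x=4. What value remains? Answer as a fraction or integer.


Start with 35.
Step 1: Direct prop: k = (35)/3; new y = k*7 = 35*7/3 = 245/3
Step 2: Direct prop: k = (245/3)/9; new y = k*4 = 245/3*4/9 = 980/27
Final result = 980/27

980/27


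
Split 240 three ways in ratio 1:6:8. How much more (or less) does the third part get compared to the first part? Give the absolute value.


Total parts = 1 + 6 + 8 = 15
Value per part = 240 / 15 = 16
Shares: 1*16=16, 6*16=96, 8*16=128
Third share = 128, first share = 16
Difference = |128 - 16| = 112

112


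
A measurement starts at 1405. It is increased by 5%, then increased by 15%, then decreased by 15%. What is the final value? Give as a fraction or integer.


Start: 1405
Step 1: increase by 5% => multiply by 105/100
  1405 * 105/100 = 5901/4
Step 2: increase by 15% => multiply by 115/100
  5901/4 * 115/100 = 135723/80
Step 3: decrease by 15% => multiply by 85/100
  135723/80 * 85/100 = 2307291/1600
Final value = 2307291/1600

2307291/1600


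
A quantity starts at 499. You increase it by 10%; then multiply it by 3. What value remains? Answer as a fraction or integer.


Start with 499.
Step 1: Increase by 10%: 499 * 110/100 = 5489/10
Step 2: Multiply by 3: 5489/10 * 3 = 16467/10
Final result = 16467/10

16467/10


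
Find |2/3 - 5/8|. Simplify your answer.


Simplify: 2/3 = 2/3 and 5/8 = 5/8
Find common denominator: LCD = 24
Convert: 16/24 and 15/24
Difference = |16 - 15|/24 = 1/24
Simplified = 1/24

1/24


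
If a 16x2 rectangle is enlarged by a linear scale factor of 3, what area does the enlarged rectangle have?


Original dimensions: 16 x 2
Enlargement factor = 3
New width = 16 * 3 = 48
New height = 2 * 3 = 6
New area = 48 * 6 = 288

288


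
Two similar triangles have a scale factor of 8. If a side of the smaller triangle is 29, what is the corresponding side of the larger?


Similar triangles have proportional sides
Scale factor = 8
Smaller side = 29
Corresponding larger side = 29 * 8
= 232

232


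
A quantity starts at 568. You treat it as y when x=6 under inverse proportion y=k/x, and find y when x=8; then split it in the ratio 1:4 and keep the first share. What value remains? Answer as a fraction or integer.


Start with 568.
Step 1: Inverse prop: k = (568)*6; new y = k/8 = 568*6/8 = 426
Step 2: Split 1:4, first share = 426 * 1/5 = 426/5
Final result = 426/5

426/5


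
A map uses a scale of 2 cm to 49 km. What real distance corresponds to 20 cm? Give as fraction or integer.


Map scale: 2 cm = 49 km
Measured distance on map = 20 cm
Set up proportion: 20 * 49 / 2
= 980 / 2
= 490 km

490


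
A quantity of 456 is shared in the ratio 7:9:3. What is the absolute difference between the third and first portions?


Total parts = 7 + 9 + 3 = 19
Value per part = 456 / 19 = 24
Shares: 7*24=168, 9*24=216, 3*24=72
Third share = 72, first share = 168
Difference = |72 - 168| = 96

96


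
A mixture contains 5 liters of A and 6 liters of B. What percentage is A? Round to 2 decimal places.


Volume of A = 5 L
Volume of B = 6 L
Total volume = 5 + 6 = 11 L
Percentage of A = (5/11) * 100
= 45.45%

45.45


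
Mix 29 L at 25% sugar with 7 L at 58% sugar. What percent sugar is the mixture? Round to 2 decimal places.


Solute in mixture 1 = 25% of 29 L = 29*25/100 = 29/4 L
Solute in mixture 2 = 58% of 7 L = 7*58/100 = 203/50 L
Total solute = 29/4 + 203/50 = 1131/100 L
Total volume = 29 + 7 = 36 L
Final concentration = 1131/100/36 * 100 = 31.42%

31.42


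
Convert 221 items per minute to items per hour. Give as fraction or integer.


Converting from per minute to per hour
Rate = 221 items per minute
Multiply by 60: 221 * 60
= 13260 items per hour

13260


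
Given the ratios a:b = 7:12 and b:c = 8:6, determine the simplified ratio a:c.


Given a:b = 7:12 and b:c = 8:6
Make b consistent. Multiply first ratio by 8: a:b = 56:96
Multiply second ratio by 12: b:c = 96:72
Now b = 96 in both, so a:b:c = 56:96:72
Therefore a:c = 56:72
Simplify by GCD: a:c = 7:9

7:9


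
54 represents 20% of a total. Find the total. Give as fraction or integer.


Given: 54 is 20% of the whole
Set up: 54 = 20/100 * whole
whole = 54 * 100 / 20
whole = 5400 / 20
whole = 270

270


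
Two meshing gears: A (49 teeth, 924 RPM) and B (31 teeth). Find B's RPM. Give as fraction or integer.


Gear ratio: teeth_A * RPM_A = teeth_B * RPM_B
49 * 924 = 31 * RPM_B
45276 = 31 * RPM_B
RPM_B = 45276 / 31
RPM_B = 45276/31

45276/31


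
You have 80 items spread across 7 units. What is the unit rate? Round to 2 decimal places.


Total items = 80
Number of units = 7
Unit rate = 80 / 7
= 11.43 items per unit

11.43


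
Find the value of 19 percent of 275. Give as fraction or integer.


Compute 19% of 275
Convert percentage: 19% = 19/100
Multiply: 275 * 19/100
= 5225/100
= 209/4

209/4


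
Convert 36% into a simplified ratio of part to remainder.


Part = 36%, Remainder = 64%
Ratio = 36:64
GCD(36, 64) = 4
Simplify: 9:16 = 9:16

9:16


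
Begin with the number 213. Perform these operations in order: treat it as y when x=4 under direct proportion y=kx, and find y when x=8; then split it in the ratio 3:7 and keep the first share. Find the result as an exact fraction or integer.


Start with 213.
Step 1: Direct prop: k = (213)/4; new y = k*8 = 213*8/4 = 426
Step 2: Split 3:7, first share = 426 * 3/10 = 639/5
Final result = 639/5

639/5


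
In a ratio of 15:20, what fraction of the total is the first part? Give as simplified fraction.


Total parts = 15 + 20 = 35
First part fraction = 15/35
Simplify: 15/35 = 3/7

3/7


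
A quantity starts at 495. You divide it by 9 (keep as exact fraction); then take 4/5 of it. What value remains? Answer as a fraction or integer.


Start with 495.
Step 1: Divide by 9: 495 / 9 = 55
Step 2: Take 4/5: 55 * 4/5 = 44
Final result = 44

44


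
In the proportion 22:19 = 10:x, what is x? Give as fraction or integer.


Setting up: 22/19 = 10/x
Cross multiply: 22 * x = 19 * 10
22x = 190
x = 190/22
x = 95/11

95/11


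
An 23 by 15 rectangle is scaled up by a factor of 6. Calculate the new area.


Original dimensions: 23 x 15
Enlargement factor = 6
New width = 23 * 6 = 138
New height = 15 * 6 = 90
New area = 138 * 90 = 12420

12420


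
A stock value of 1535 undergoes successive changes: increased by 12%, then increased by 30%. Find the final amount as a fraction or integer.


Start: 1535
Step 1: increase by 12% => multiply by 112/100
  1535 * 112/100 = 8596/5
Step 2: increase by 30% => multiply by 130/100
  8596/5 * 130/100 = 55874/25
Final value = 55874/25

55874/25


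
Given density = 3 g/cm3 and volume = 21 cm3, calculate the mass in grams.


Using mass = density * volume
Density = 3 g/cm3
Volume = 21 cm3
Mass = 3 * 21
= 63 g

63


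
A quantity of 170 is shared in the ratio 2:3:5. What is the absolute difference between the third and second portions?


Total parts = 2 + 3 + 5 = 10
Value per part = 170 / 10 = 17
Shares: 2*17=34, 3*17=51, 5*17=85
Third share = 85, second share = 51
Difference = |85 - 51| = 34

34


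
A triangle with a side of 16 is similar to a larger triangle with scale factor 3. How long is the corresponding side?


Similar triangles have proportional sides
Scale factor = 3
Smaller side = 16
Corresponding larger side = 16 * 3
= 48

48


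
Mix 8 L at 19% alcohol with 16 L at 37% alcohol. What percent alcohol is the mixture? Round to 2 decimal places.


Solute in mixture 1 = 19% of 8 L = 8*19/100 = 38/25 L
Solute in mixture 2 = 37% of 16 L = 16*37/100 = 148/25 L
Total solute = 38/25 + 148/25 = 186/25 L
Total volume = 8 + 16 = 24 L
Final concentration = 186/25/24 * 100 = 31.00%

31.00


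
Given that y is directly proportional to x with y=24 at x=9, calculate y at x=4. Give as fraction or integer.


Direct proportion: y = kx
Find k: k = 24/9 = 8/3
Compute y at x=4: y = 8/3 * 4
y = 32/3

32/3


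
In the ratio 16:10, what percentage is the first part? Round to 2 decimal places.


Total parts = 16 + 10 = 26
First part fraction = 16/26
Percentage = (16/26) * 100
= 0.615385 * 100
= 61.54%

61.54


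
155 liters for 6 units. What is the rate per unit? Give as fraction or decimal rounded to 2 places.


Total liters = 155
Number of units = 6
Unit rate = 155 / 6
= 25.83 liters per unit

25.83


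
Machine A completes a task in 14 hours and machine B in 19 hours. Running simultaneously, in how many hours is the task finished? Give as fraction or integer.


Rate of A = 1/14 job per hour
Rate of B = 1/19 job per hour
Combined rate = 1/14 + 1/19
Find common denominator: (19 + 14)/(14*19) = 33/266
Combined rate = 33/266 job per hour
Time together = 1 / (33/266) = 266/33 hours

266/33


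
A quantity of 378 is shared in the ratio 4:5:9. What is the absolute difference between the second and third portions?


Total parts = 4 + 5 + 9 = 18
Value per part = 378 / 18 = 21
Shares: 4*21=84, 5*21=105, 9*21=189
Second share = 105, third share = 189
Difference = |105 - 189| = 84

84


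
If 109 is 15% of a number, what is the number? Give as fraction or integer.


Given: 109 is 15% of the whole
Set up: 109 = 15/100 * whole
whole = 109 * 100 / 15
whole = 10900 / 15
whole = 2180/3

2180/3


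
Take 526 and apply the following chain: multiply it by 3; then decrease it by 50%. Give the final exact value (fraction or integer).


Start with 526.
Step 1: Multiply by 3: 526 * 3 = 1578
Step 2: Decrease by 50%: 1578 * 50/100 = 789
Final result = 789

789


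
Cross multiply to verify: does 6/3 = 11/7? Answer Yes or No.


Cross multiply to check 6/3 = 11/7
Left cross product: 6 * 7 = 42
Right cross product: 3 * 11 = 33
42 != 33
Not equal, so proportions differ => No

No


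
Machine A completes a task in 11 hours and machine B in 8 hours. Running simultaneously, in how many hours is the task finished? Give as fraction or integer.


Rate of A = 1/11 job per hour
Rate of B = 1/8 job per hour
Combined rate = 1/11 + 1/8
Find common denominator: (8 + 11)/(11*8) = 19/88
Combined rate = 19/88 job per hour
Time together = 1 / (19/88) = 88/19 hours

88/19


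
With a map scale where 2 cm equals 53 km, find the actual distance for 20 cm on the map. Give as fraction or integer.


Map scale: 2 cm = 53 km
Measured distance on map = 20 cm
Set up proportion: 20 * 53 / 2
= 1060 / 2
= 530 km

530


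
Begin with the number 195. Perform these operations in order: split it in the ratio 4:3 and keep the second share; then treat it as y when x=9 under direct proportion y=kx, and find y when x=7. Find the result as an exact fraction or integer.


Start with 195.
Step 1: Split 4:3, second share = 195 * 3/7 = 585/7
Step 2: Direct prop: k = (585/7)/9; new y = k*7 = 585/7*7/9 = 65
Final result = 65

65


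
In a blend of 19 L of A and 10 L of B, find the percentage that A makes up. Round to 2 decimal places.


Volume of A = 19 L
Volume of B = 10 L
Total volume = 19 + 10 = 29 L
Percentage of A = (19/29) * 100
= 65.52%

65.52


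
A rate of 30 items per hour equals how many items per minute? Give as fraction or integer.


Converting from per hour to per minute
Rate = 30 items per hour
Divide by 60: 30/60
= 1/2 items per minute

1/2


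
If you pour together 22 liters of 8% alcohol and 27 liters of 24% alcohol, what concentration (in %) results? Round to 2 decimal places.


Solute in mixture 1 = 8% of 22 L = 22*8/100 = 44/25 L
Solute in mixture 2 = 24% of 27 L = 27*24/100 = 162/25 L
Total solute = 44/25 + 162/25 = 206/25 L
Total volume = 22 + 27 = 49 L
Final concentration = 206/25/49 * 100 = 16.82%

16.82


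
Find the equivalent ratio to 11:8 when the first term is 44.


Original ratio: 11:8
First term target: 44
Scale factor = 44 / 11 = 4
Multiply second term: 8 * 4 = 32
Equivalent ratio = 44:32

44:32


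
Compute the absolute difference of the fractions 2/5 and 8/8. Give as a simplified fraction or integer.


Simplify: 2/5 = 2/5 and 8/8 = 1
Find common denominator: LCD = 5
Convert: 2/5 and 5/5
Difference = |2 - 5|/5 = 3/5
Simplified = 3/5

3/5


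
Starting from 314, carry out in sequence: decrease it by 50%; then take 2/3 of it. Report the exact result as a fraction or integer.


Start with 314.
Step 1: Decrease by 50%: 314 * 50/100 = 157
Step 2: Take 2/3: 157 * 2/3 = 314/3
Final result = 314/3

314/3


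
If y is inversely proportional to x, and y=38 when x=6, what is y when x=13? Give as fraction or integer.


Inverse proportion: y = k/x
Find k: k = 6 * 38 = 228
Compute y at x=13: y = 228/13
y = 228/13

228/13


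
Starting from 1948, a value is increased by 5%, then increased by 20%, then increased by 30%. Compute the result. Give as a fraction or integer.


Start: 1948
Step 1: increase by 5% => multiply by 105/100
  1948 * 105/100 = 10227/5
Step 2: increase by 20% => multiply by 120/100
  10227/5 * 120/100 = 61362/25
Step 3: increase by 30% => multiply by 130/100
  61362/25 * 130/100 = 398853/125
Final value = 398853/125

398853/125


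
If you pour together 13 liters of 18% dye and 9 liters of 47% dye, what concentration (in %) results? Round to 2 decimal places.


Solute in mixture 1 = 18% of 13 L = 13*18/100 = 117/50 L
Solute in mixture 2 = 47% of 9 L = 9*47/100 = 423/100 L
Total solute = 117/50 + 423/100 = 657/100 L
Total volume = 13 + 9 = 22 L
Final concentration = 657/100/22 * 100 = 29.86%

29.86


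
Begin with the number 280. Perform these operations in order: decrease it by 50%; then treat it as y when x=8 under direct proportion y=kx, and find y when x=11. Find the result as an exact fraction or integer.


Start with 280.
Step 1: Decrease by 50%: 280 * 50/100 = 140
Step 2: Direct prop: k = (140)/8; new y = k*11 = 140*11/8 = 385/2
Final result = 385/2

385/2


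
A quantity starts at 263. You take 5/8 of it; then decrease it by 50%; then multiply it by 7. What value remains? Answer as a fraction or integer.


Start with 263.
Step 1: Take 5/8: 263 * 5/8 = 1315/8
Step 2: Decrease by 50%: 1315/8 * 50/100 = 1315/16
Step 3: Multiply by 7: 1315/16 * 7 = 9205/16
Final result = 9205/16

9205/16


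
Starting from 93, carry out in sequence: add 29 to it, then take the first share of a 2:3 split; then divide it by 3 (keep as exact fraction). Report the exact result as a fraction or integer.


Start with 93.
Step 1: Add 29: 93+29=122; split 2:3 first = 122*2/5 = 244/5
Step 2: Divide by 3: 244/5 / 3 = 244/15
Final result = 244/15

244/15


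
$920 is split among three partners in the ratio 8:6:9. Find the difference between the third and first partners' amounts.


Total parts = 8 + 6 + 9 = 23
Value per part = 920 / 23 = 40
Shares: 8*40=320, 6*40=240, 9*40=360
Third share = 360, first share = 320
Difference = |360 - 320| = 40

40


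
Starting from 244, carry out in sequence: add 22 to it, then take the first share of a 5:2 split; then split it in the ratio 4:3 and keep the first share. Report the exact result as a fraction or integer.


Start with 244.
Step 1: Add 22: 244+22=266; split 5:2 first = 266*5/7 = 190
Step 2: Split 4:3, first share = 190 * 4/7 = 760/7
Final result = 760/7

760/7


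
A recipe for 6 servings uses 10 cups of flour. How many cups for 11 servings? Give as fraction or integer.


Original: 10 cups for 6 servings
Target servings = 11
Scaling factor = 11/6
New amount = 10 * 11/6
= 110/6
= 55/3 cups

55/3


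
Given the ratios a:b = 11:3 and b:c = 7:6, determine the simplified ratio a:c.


Given a:b = 11:3 and b:c = 7:6
Make b consistent. Multiply first ratio by 7: a:b = 77:21
Multiply second ratio by 3: b:c = 21:18
Now b = 21 in both, so a:b:c = 77:21:18
Therefore a:c = 77:18
Simplify by GCD: a:c = 77:18

77:18


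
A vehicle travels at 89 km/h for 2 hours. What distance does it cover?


Using distance = speed * time
Speed = 89 km/h
Time = 2 hours
Distance = 89 * 2
= 178 km

178


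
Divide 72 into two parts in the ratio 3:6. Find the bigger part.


Total parts = 3 + 6 = 9
Value per part = 72 / 9 = 8
First share = 3 * 8 = 24
Second share = 6 * 8 = 48
Larger share = 48

48


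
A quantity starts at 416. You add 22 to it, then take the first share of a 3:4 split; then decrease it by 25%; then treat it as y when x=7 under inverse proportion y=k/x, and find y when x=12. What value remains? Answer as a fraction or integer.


Start with 416.
Step 1: Add 22: 416+22=438; split 3:4 first = 438*3/7 = 1314/7
Step 2: Decrease by 25%: 1314/7 * 75/100 = 1971/14
Step 3: Inverse prop: k = (1971/14)*7; new y = k/12 = 1971/14*7/12 = 657/8
Final result = 657/8

657/8


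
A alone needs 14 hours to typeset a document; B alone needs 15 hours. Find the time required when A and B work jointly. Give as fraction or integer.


Rate of A = 1/14 job per hour
Rate of B = 1/15 job per hour
Combined rate = 1/14 + 1/15
Find common denominator: (15 + 14)/(14*15) = 29/210
Combined rate = 29/210 job per hour
Time together = 1 / (29/210) = 210/29 hours

210/29


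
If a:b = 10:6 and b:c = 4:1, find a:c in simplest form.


Given a:b = 10:6 and b:c = 4:1
Make b consistent. Multiply first ratio by 4: a:b = 40:24
Multiply second ratio by 6: b:c = 24:6
Now b = 24 in both, so a:b:c = 40:24:6
Therefore a:c = 40:6
Simplify by GCD: a:c = 20:3

20:3


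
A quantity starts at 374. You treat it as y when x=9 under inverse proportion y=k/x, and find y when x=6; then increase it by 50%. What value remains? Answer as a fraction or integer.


Start with 374.
Step 1: Inverse prop: k = (374)*9; new y = k/6 = 374*9/6 = 561
Step 2: Increase by 50%: 561 * 150/100 = 1683/2
Final result = 1683/2

1683/2


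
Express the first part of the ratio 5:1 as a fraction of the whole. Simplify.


Total parts = 5 + 1 = 6
First part fraction = 5/6
Simplify: 5/6 = 5/6

5/6


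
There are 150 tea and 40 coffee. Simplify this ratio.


Find GCD(150, 40)
GCD = 10
Divide both by 10: 150/10 = 15, 40/10 = 4
Simplified ratio = 15:4

15:4


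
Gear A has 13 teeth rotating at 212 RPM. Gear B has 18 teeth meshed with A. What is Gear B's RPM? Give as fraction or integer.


Gear ratio: teeth_A * RPM_A = teeth_B * RPM_B
13 * 212 = 18 * RPM_B
2756 = 18 * RPM_B
RPM_B = 2756 / 18
RPM_B = 1378/9

1378/9


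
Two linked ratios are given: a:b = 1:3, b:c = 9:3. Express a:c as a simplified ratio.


Given a:b = 1:3 and b:c = 9:3
Make b consistent. Multiply first ratio by 9: a:b = 9:27
Multiply second ratio by 3: b:c = 27:9
Now b = 27 in both, so a:b:c = 9:27:9
Therefore a:c = 9:9
Simplify by GCD: a:c = 1:1

1:1


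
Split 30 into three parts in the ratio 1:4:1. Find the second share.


Ratio = 1:4:1
Total parts = 1 + 4 + 1 = 6
Value per part = 30 / 6 = 5
First share = 1 * 5 = 5
Middle share = 4 * 5 = 20
Third share = 1 * 5 = 5

20


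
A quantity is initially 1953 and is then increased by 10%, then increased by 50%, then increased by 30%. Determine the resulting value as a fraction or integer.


Start: 1953
Step 1: increase by 10% => multiply by 110/100
  1953 * 110/100 = 21483/10
Step 2: increase by 50% => multiply by 150/100
  21483/10 * 150/100 = 64449/20
Step 3: increase by 30% => multiply by 130/100
  64449/20 * 130/100 = 837837/200
Final value = 837837/200

837837/200


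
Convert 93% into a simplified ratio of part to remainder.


Part = 93%, Remainder = 7%
Ratio = 93:7
GCD(93, 7) = 1
Simplify: 93:7 = 93:7

93:7


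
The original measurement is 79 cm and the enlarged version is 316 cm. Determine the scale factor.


Original length = 79 cm
Scaled length = 316 cm
Scale factor = 316 / 79
= 4

4


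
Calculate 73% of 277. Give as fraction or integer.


Compute 73% of 277
Convert percentage: 73% = 73/100
Multiply: 277 * 73/100
= 20221/100
= 20221/100

20221/100


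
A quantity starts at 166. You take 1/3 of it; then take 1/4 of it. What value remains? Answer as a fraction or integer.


Start with 166.
Step 1: Take 1/3: 166 * 1/3 = 166/3
Step 2: Take 1/4: 166/3 * 1/4 = 83/6
Final result = 83/6

83/6


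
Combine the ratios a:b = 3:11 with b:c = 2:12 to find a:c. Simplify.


Given a:b = 3:11 and b:c = 2:12
Make b consistent. Multiply first ratio by 2: a:b = 6:22
Multiply second ratio by 11: b:c = 22:132
Now b = 22 in both, so a:b:c = 6:22:132
Therefore a:c = 6:132
Simplify by GCD: a:c = 1:22

1:22


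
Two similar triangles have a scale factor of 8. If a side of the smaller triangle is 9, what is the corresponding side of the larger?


Similar triangles have proportional sides
Scale factor = 8
Smaller side = 9
Corresponding larger side = 9 * 8
= 72

72


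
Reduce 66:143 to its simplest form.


Find GCD(66, 143)
GCD = 11
Divide both by 11: 66/11 = 6, 143/11 = 13
Simplified ratio = 6:13

6:13


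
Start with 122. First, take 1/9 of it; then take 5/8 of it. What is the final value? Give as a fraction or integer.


Start with 122.
Step 1: Take 1/9: 122 * 1/9 = 122/9
Step 2: Take 5/8: 122/9 * 5/8 = 305/36
Final result = 305/36

305/36


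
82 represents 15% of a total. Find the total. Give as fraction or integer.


Given: 82 is 15% of the whole
Set up: 82 = 15/100 * whole
whole = 82 * 100 / 15
whole = 8200 / 15
whole = 1640/3

1640/3


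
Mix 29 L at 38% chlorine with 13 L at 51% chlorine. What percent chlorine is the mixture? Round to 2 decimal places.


Solute in mixture 1 = 38% of 29 L = 29*38/100 = 551/50 L
Solute in mixture 2 = 51% of 13 L = 13*51/100 = 663/100 L
Total solute = 551/50 + 663/100 = 353/20 L
Total volume = 29 + 13 = 42 L
Final concentration = 353/20/42 * 100 = 42.02%

42.02


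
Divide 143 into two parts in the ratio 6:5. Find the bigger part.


Total parts = 6 + 5 = 11
Value per part = 143 / 11 = 13
First share = 6 * 13 = 78
Second share = 5 * 13 = 65
Larger share = 78

78


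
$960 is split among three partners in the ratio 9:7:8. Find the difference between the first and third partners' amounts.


Total parts = 9 + 7 + 8 = 24
Value per part = 960 / 24 = 40
Shares: 9*40=360, 7*40=280, 8*40=320
First share = 360, third share = 320
Difference = |360 - 320| = 40

40


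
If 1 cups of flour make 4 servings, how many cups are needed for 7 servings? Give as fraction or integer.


Original: 1 cups for 4 servings
Target servings = 7
Scaling factor = 7/4
New amount = 1 * 7/4
= 7/4
= 7/4 cups

7/4


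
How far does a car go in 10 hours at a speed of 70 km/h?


Using distance = speed * time
Speed = 70 km/h
Time = 10 hours
Distance = 70 * 10
= 700 km

700


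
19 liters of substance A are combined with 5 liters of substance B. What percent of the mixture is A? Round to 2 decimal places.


Volume of A = 19 L
Volume of B = 5 L
Total volume = 19 + 5 = 24 L
Percentage of A = (19/24) * 100
= 79.17%

79.17


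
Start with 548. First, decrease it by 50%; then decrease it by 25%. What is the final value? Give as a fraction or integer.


Start with 548.
Step 1: Decrease by 50%: 548 * 50/100 = 274
Step 2: Decrease by 25%: 274 * 75/100 = 411/2
Final result = 411/2

411/2


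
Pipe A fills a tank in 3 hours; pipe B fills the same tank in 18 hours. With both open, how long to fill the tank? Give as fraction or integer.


Rate of A = 1/3 job per hour
Rate of B = 1/18 job per hour
Combined rate = 1/3 + 1/18
Find common denominator: (18 + 3)/(3*18) = 21/54
Combined rate = 7/18 job per hour
Time together = 1 / (7/18) = 18/7 hours

18/7


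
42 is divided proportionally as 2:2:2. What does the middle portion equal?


Ratio = 2:2:2
Total parts = 2 + 2 + 2 = 6
Value per part = 42 / 6 = 7
First share = 2 * 7 = 14
Middle share = 2 * 7 = 14
Third share = 2 * 7 = 14

14


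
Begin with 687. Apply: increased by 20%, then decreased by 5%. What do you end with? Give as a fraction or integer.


Start: 687
Step 1: increase by 20% => multiply by 120/100
  687 * 120/100 = 4122/5
Step 2: decrease by 5% => multiply by 95/100
  4122/5 * 95/100 = 39159/50
Final value = 39159/50

39159/50


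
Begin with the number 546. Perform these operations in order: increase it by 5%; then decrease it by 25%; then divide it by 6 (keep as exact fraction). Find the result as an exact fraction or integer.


Start with 546.
Step 1: Increase by 5%: 546 * 105/100 = 5733/10
Step 2: Decrease by 25%: 5733/10 * 75/100 = 17199/40
Step 3: Divide by 6: 17199/40 / 6 = 5733/80
Final result = 5733/80

5733/80


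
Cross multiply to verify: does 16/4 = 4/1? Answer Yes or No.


Cross multiply to check 16/4 = 4/1
Left cross product: 16 * 1 = 16
Right cross product: 4 * 4 = 16
16 = 16
Equal, so proportions match => Yes

Yes


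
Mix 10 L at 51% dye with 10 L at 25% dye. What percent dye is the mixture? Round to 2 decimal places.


Solute in mixture 1 = 51% of 10 L = 10*51/100 = 51/10 L
Solute in mixture 2 = 25% of 10 L = 10*25/100 = 5/2 L
Total solute = 51/10 + 5/2 = 38/5 L
Total volume = 10 + 10 = 20 L
Final concentration = 38/5/20 * 100 = 38.00%

38.00


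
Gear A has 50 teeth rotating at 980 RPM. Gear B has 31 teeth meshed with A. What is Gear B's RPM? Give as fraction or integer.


Gear ratio: teeth_A * RPM_A = teeth_B * RPM_B
50 * 980 = 31 * RPM_B
49000 = 31 * RPM_B
RPM_B = 49000 / 31
RPM_B = 49000/31

49000/31


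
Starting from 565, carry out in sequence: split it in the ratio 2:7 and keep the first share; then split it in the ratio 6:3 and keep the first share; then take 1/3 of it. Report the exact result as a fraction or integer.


Start with 565.
Step 1: Split 2:7, first share = 565 * 2/9 = 1130/9
Step 2: Split 6:3, first share = 1130/9 * 6/9 = 2260/27
Step 3: Take 1/3: 2260/27 * 1/3 = 2260/81
Final result = 2260/81

2260/81


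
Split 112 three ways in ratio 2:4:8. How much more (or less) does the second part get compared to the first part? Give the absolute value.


Total parts = 2 + 4 + 8 = 14
Value per part = 112 / 14 = 8
Shares: 2*8=16, 4*8=32, 8*8=64
Second share = 32, first share = 16
Difference = |32 - 16| = 16

16


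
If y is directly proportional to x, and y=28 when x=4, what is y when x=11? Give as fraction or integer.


Direct proportion: y = kx
Find k: k = 28/4 = 7
Compute y at x=11: y = 7 * 11
y = 77

77


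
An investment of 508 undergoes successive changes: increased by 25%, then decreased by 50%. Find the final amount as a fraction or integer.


Start: 508
Step 1: increase by 25% => multiply by 125/100
  508 * 125/100 = 635
Step 2: decrease by 50% => multiply by 50/100
  635 * 50/100 = 635/2
Final value = 635/2

635/2


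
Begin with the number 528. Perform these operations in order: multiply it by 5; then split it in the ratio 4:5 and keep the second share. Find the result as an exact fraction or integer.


Start with 528.
Step 1: Multiply by 5: 528 * 5 = 2640
Step 2: Split 4:5, second share = 2640 * 5/9 = 4400/3
Final result = 4400/3

4400/3


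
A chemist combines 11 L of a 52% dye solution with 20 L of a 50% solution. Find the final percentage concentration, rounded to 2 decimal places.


Solute in mixture 1 = 52% of 11 L = 11*52/100 = 143/25 L
Solute in mixture 2 = 50% of 20 L = 20*50/100 = 10 L
Total solute = 143/25 + 10 = 393/25 L
Total volume = 11 + 20 = 31 L
Final concentration = 393/25/31 * 100 = 50.71%

50.71


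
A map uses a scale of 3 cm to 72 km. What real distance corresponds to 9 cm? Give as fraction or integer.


Map scale: 3 cm = 72 km
Measured distance on map = 9 cm
Set up proportion: 9 * 72 / 3
= 648 / 3
= 216 km

216


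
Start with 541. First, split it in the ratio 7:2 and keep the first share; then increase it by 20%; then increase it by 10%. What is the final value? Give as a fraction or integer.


Start with 541.
Step 1: Split 7:2, first share = 541 * 7/9 = 3787/9
Step 2: Increase by 20%: 3787/9 * 120/100 = 7574/15
Step 3: Increase by 10%: 7574/15 * 110/100 = 41657/75
Final result = 41657/75

41657/75


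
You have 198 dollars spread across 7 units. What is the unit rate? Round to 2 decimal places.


Total dollars = 198
Number of units = 7
Unit rate = 198 / 7
= 28.29 dollars per unit

28.29


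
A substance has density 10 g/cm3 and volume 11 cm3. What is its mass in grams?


Using mass = density * volume
Density = 10 g/cm3
Volume = 11 cm3
Mass = 10 * 11
= 110 g

110


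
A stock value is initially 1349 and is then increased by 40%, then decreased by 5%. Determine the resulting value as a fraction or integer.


Start: 1349
Step 1: increase by 40% => multiply by 140/100
  1349 * 140/100 = 9443/5
Step 2: decrease by 5% => multiply by 95/100
  9443/5 * 95/100 = 179417/100
Final value = 179417/100

179417/100


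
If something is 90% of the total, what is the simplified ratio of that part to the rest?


Part = 90%, Remainder = 10%
Ratio = 90:10
GCD(90, 10) = 10
Simplify: 9:1 = 9:1

9:1


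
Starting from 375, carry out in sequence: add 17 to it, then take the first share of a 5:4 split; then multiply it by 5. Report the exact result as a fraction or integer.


Start with 375.
Step 1: Add 17: 375+17=392; split 5:4 first = 392*5/9 = 1960/9
Step 2: Multiply by 5: 1960/9 * 5 = 9800/9
Final result = 9800/9

9800/9


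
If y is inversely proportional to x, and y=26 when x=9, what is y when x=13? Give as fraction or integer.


Inverse proportion: y = k/x
Find k: k = 9 * 26 = 234
Compute y at x=13: y = 234/13
y = 18

18


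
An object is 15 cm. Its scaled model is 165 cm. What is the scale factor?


Original length = 15 cm
Scaled length = 165 cm
Scale factor = 165 / 15
= 11

11


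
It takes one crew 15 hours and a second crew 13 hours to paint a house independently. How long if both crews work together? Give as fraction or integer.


Rate of A = 1/15 job per hour
Rate of B = 1/13 job per hour
Combined rate = 1/15 + 1/13
Find common denominator: (13 + 15)/(15*13) = 28/195
Combined rate = 28/195 job per hour
Time together = 1 / (28/195) = 195/28 hours

195/28


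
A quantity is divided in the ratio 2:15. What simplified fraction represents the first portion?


Total parts = 2 + 15 = 17
First part fraction = 2/17
Simplify: 2/17 = 2/17

2/17


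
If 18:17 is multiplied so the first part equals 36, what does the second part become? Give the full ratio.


Original ratio: 18:17
First term target: 36
Scale factor = 36 / 18 = 2
Multiply second term: 17 * 2 = 34
Equivalent ratio = 36:34

36:34


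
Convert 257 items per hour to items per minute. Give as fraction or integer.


Converting from per hour to per minute
Rate = 257 items per hour
Divide by 60: 257/60
= 257/60 items per minute

257/60


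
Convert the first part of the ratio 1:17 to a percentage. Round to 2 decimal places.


Total parts = 1 + 17 = 18
First part fraction = 1/18
Percentage = (1/18) * 100
= 0.055556 * 100
= 5.56%

5.56


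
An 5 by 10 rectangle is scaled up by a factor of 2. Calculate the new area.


Original dimensions: 5 x 10
Enlargement factor = 2
New width = 5 * 2 = 10
New height = 10 * 2 = 20
New area = 10 * 20 = 200

200


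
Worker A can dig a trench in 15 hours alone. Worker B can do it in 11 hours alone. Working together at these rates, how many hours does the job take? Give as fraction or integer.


Rate of A = 1/15 job per hour
Rate of B = 1/11 job per hour
Combined rate = 1/15 + 1/11
Find common denominator: (11 + 15)/(15*11) = 26/165
Combined rate = 26/165 job per hour
Time together = 1 / (26/165) = 165/26 hours

165/26


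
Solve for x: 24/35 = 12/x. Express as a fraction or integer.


Setting up: 24/35 = 12/x
Cross multiply: 24 * x = 35 * 12
24x = 420
x = 420/24
x = 35/2

35/2


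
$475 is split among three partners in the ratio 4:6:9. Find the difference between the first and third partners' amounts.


Total parts = 4 + 6 + 9 = 19
Value per part = 475 / 19 = 25
Shares: 4*25=100, 6*25=150, 9*25=225
First share = 100, third share = 225
Difference = |100 - 225| = 125

125


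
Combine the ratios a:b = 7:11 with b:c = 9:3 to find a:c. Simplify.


Given a:b = 7:11 and b:c = 9:3
Make b consistent. Multiply first ratio by 9: a:b = 63:99
Multiply second ratio by 11: b:c = 99:33
Now b = 99 in both, so a:b:c = 63:99:33
Therefore a:c = 63:33
Simplify by GCD: a:c = 21:11

21:11
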